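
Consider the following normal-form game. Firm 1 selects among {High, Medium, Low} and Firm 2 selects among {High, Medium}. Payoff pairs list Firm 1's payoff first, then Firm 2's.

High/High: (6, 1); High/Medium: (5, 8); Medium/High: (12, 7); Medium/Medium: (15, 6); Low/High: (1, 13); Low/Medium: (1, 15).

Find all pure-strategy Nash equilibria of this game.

(Medium, High)

Check mutual best responses: a cell is a NE iff neither player can gain by unilaterally deviating.
Firm 1's best responses — vs High: Medium (payoff 12); vs Medium: Medium (payoff 15).
Firm 2's best responses — vs High: Medium (payoff 8); vs Medium: High (payoff 7); vs Low: Medium (payoff 15).
The only mutual best response is (Medium, High); neither player gains by switching there.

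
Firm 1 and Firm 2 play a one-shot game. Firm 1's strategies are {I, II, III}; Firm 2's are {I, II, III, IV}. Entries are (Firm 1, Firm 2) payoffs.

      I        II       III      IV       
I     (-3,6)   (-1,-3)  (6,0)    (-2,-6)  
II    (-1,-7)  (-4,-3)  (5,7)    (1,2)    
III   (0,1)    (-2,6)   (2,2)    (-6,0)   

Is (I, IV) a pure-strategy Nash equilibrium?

No

Holding Firm 2 at IV: Firm 1 gets -2 from I but could get 1 by switching to II. Firm 1 has a profitable deviation.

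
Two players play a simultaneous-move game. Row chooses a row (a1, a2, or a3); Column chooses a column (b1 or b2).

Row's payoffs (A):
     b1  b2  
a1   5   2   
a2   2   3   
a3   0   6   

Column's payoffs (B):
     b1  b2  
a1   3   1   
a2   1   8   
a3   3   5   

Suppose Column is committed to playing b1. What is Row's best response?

With Column fixed at b1, Row's payoffs are: a1 → 5, a2 → 2, a3 → 0.
The maximum is 5, achieved by a1.

a1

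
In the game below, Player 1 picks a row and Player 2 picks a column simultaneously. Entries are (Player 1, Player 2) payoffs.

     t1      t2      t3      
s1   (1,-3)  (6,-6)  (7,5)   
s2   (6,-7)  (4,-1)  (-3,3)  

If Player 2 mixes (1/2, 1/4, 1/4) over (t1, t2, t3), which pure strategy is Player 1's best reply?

s1

Compute Player 1's expected payoff from each pure strategy against the given mix.
s1: (1/2)·1 + (1/4)·6 + (1/4)·7 = 15/4
s2: (1/2)·6 + (1/4)·4 + (1/4)·(-3) = 13/4
Highest expected payoff is 15/4, from s1.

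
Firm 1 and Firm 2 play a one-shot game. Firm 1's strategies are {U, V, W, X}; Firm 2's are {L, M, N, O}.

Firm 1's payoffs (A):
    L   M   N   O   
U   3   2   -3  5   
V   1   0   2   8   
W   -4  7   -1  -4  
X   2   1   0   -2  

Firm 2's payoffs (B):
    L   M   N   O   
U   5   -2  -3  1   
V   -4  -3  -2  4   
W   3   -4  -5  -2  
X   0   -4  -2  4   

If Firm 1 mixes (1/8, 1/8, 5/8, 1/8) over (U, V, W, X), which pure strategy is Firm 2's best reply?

L

Compute Firm 2's expected payoff from each pure strategy against the given mix.
L: (1/8)·5 + (1/8)·(-4) + (5/8)·3 + (1/8)·0 = 2
M: (1/8)·(-2) + (1/8)·(-3) + (5/8)·(-4) + (1/8)·(-4) = -29/8
N: (1/8)·(-3) + (1/8)·(-2) + (5/8)·(-5) + (1/8)·(-2) = -4
O: (1/8)·1 + (1/8)·4 + (5/8)·(-2) + (1/8)·4 = -1/8
Highest expected payoff is 2, from L.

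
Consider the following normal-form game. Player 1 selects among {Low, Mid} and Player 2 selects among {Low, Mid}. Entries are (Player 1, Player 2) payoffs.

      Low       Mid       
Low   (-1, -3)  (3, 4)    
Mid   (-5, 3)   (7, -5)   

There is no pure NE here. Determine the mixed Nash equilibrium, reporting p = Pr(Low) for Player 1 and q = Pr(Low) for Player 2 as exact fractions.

Each player's mixing probability is pinned down by making the *other* player indifferent.
Player 2 indifferent between Low and Mid: p·(-3) + (1−p)·3 = p·4 + (1−p)·(-5) ⟹ 3 + (-6)p = (-5) + 9p ⟹ p = 8/15.
Player 1 indifferent between Low and Mid: q·(-1) + (1−q)·3 = q·(-5) + (1−q)·7 ⟹ 3 + (-4)q = 7 + (-12)q ⟹ q = 1/2.

p = 8/15, q = 1/2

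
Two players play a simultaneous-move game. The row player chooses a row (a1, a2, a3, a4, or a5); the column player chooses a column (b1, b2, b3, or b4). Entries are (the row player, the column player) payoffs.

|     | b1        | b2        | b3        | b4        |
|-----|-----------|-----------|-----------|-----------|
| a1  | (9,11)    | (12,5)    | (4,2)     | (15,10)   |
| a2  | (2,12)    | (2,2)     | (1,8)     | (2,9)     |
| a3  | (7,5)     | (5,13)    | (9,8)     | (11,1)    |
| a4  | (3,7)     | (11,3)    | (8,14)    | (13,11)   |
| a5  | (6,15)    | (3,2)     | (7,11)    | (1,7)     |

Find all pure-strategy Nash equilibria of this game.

(a1, b1)

Check mutual best responses: a cell is a NE iff neither player can gain by unilaterally deviating.
The row player's best responses — vs b1: a1 (payoff 9); vs b2: a1 (payoff 12); vs b3: a3 (payoff 9); vs b4: a1 (payoff 15).
The column player's best responses — vs a1: b1 (payoff 11); vs a2: b1 (payoff 12); vs a3: b2 (payoff 13); vs a4: b3 (payoff 14); vs a5: b1 (payoff 15).
The only mutual best response is (a1, b1); neither player gains by switching there.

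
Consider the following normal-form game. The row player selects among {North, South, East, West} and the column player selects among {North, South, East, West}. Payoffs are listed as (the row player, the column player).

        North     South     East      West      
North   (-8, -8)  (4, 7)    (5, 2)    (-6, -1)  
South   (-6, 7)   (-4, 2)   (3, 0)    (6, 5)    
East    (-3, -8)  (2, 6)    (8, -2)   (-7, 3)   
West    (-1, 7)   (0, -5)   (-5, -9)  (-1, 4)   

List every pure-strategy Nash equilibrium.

(North, South) and (West, North)

Find each player's best response to every opponent strategy; NE are the intersections.
The row player's best responses — vs North: West (payoff -1); vs South: North (payoff 4); vs East: East (payoff 8); vs West: South (payoff 6).
The column player's best responses — vs North: South (payoff 7); vs South: North (payoff 7); vs East: South (payoff 6); vs West: North (payoff 7).
Mutual best responses occur at (North, South) and (West, North); at each, neither player gains by switching.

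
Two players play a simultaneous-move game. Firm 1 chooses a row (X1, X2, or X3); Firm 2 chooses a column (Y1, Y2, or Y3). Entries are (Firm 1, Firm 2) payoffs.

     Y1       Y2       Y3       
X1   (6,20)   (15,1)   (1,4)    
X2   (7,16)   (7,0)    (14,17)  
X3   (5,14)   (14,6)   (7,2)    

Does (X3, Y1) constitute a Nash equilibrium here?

No

Holding Firm 2 at Y1: Firm 1 gets 5 from X3 but could get 7 by switching to X2. Firm 1 has a profitable deviation.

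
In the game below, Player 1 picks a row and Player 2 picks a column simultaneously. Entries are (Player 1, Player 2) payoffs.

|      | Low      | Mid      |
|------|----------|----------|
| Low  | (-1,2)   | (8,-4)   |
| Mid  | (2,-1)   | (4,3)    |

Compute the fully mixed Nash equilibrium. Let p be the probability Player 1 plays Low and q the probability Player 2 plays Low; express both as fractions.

p = 2/5, q = 4/7

In a mixed NE each player is indifferent between their pure strategies, so the opponent's mix sets the indifference.
Player 2 indifferent between Low and Mid: p·2 + (1−p)·(-1) = p·(-4) + (1−p)·3 ⟹ (-1) + 3p = 3 + (-7)p ⟹ p = 2/5.
Player 1 indifferent between Low and Mid: q·(-1) + (1−q)·8 = q·2 + (1−q)·4 ⟹ 8 + (-9)q = 4 + (-2)q ⟹ q = 4/7.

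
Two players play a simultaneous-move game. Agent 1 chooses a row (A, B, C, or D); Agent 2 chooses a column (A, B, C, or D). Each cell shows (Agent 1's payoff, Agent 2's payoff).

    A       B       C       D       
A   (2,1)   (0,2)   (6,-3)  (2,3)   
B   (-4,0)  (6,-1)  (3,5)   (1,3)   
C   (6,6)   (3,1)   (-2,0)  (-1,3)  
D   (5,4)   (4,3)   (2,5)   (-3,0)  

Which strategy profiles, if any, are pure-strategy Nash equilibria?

(A, D) and (C, A)

Check mutual best responses: a cell is a NE iff neither player can gain by unilaterally deviating.
Agent 1's best responses — vs A: C (payoff 6); vs B: B (payoff 6); vs C: A (payoff 6); vs D: A (payoff 2).
Agent 2's best responses — vs A: D (payoff 3); vs B: C (payoff 5); vs C: A (payoff 6); vs D: C (payoff 5).
Mutual best responses occur at (A, D) and (C, A); at each, neither player gains by switching.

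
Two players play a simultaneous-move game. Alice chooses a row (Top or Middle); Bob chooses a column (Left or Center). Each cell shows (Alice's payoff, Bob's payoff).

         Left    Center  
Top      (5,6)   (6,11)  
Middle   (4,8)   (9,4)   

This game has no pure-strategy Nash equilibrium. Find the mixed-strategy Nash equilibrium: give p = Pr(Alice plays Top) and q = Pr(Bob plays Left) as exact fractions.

Each player's mixing probability is pinned down by making the *other* player indifferent.
Bob indifferent between Left and Center: p·6 + (1−p)·8 = p·11 + (1−p)·4 ⟹ 8 + (-2)p = 4 + 7p ⟹ p = 4/9.
Alice indifferent between Top and Middle: q·5 + (1−q)·6 = q·4 + (1−q)·9 ⟹ 6 + (-1)q = 9 + (-5)q ⟹ q = 3/4.

p = 4/9, q = 3/4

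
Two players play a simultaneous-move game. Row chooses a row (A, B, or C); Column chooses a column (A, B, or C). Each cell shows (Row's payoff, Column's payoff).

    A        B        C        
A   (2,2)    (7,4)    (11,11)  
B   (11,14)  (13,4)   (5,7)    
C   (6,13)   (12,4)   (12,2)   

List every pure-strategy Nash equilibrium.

(B, A)

Check mutual best responses: a cell is a NE iff neither player can gain by unilaterally deviating.
Row's best responses — vs A: B (payoff 11); vs B: B (payoff 13); vs C: C (payoff 12).
Column's best responses — vs A: C (payoff 11); vs B: A (payoff 14); vs C: A (payoff 13).
The only mutual best response is (B, A); neither player gains by switching there.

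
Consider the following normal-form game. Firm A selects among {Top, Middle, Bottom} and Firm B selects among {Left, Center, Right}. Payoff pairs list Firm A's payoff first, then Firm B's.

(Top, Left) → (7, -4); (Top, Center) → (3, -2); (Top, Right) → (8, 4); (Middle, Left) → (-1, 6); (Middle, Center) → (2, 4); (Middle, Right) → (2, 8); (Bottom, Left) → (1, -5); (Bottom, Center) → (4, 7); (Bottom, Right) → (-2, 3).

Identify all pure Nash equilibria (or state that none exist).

A profile is a Nash equilibrium when each player is best-responding to the other.
Firm A's best responses — vs Left: Top (payoff 7); vs Center: Bottom (payoff 4); vs Right: Top (payoff 8).
Firm B's best responses — vs Top: Right (payoff 4); vs Middle: Right (payoff 8); vs Bottom: Center (payoff 7).
Mutual best responses occur at (Top, Right) and (Bottom, Center); at each, neither player gains by switching.

(Top, Right) and (Bottom, Center)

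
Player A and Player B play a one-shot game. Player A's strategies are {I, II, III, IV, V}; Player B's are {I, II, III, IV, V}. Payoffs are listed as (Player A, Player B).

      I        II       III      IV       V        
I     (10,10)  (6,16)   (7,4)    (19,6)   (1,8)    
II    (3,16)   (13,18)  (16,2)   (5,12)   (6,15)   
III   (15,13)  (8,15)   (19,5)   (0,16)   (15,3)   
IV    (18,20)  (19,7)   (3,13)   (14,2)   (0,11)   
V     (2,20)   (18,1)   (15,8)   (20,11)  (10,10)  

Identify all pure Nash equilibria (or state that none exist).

(IV, I)

Check mutual best responses: a cell is a NE iff neither player can gain by unilaterally deviating.
Player A's best responses — vs I: IV (payoff 18); vs II: IV (payoff 19); vs III: III (payoff 19); vs IV: V (payoff 20); vs V: III (payoff 15).
Player B's best responses — vs I: II (payoff 16); vs II: II (payoff 18); vs III: IV (payoff 16); vs IV: I (payoff 20); vs V: I (payoff 20).
The only mutual best response is (IV, I); neither player gains by switching there.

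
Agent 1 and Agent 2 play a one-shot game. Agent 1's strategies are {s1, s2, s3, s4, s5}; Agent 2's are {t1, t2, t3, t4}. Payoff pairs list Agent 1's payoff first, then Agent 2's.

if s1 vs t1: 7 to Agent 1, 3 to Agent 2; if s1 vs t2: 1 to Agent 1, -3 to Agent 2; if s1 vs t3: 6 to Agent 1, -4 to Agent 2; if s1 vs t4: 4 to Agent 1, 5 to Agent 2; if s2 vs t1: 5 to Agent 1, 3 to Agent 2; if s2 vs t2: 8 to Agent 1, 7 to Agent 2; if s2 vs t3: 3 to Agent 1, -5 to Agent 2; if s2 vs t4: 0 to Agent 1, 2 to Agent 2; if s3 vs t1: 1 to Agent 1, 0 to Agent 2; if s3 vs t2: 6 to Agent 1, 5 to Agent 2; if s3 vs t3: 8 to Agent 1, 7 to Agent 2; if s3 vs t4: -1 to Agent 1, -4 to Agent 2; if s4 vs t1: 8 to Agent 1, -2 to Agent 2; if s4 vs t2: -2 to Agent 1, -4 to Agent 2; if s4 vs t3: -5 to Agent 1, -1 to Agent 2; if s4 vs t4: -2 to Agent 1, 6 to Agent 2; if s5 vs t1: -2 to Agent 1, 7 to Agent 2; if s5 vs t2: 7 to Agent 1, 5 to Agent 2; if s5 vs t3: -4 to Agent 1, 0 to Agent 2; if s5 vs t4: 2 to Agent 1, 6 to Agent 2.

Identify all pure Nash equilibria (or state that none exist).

A profile is a Nash equilibrium when each player is best-responding to the other.
Agent 1's best responses — vs t1: s4 (payoff 8); vs t2: s2 (payoff 8); vs t3: s3 (payoff 8); vs t4: s1 (payoff 4).
Agent 2's best responses — vs s1: t4 (payoff 5); vs s2: t2 (payoff 7); vs s3: t3 (payoff 7); vs s4: t4 (payoff 6); vs s5: t1 (payoff 7).
Mutual best responses occur at (s1, t4), (s2, t2), and (s3, t3); at each, neither player gains by switching.

(s1, t4), (s2, t2), and (s3, t3)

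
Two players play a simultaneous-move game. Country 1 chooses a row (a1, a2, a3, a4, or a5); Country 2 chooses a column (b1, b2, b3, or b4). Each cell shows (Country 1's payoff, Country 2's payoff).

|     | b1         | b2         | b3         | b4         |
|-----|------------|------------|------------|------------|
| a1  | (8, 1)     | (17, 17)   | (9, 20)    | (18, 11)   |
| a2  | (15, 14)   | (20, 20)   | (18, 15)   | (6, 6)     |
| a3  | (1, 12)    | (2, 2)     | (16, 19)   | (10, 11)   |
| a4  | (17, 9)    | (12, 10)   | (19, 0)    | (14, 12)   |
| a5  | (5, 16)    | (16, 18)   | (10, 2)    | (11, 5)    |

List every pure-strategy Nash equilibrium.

Check mutual best responses: a cell is a NE iff neither player can gain by unilaterally deviating.
Country 1's best responses — vs b1: a4 (payoff 17); vs b2: a2 (payoff 20); vs b3: a4 (payoff 19); vs b4: a1 (payoff 18).
Country 2's best responses — vs a1: b3 (payoff 20); vs a2: b2 (payoff 20); vs a3: b3 (payoff 19); vs a4: b4 (payoff 12); vs a5: b2 (payoff 18).
The only mutual best response is (a2, b2); neither player gains by switching there.

(a2, b2)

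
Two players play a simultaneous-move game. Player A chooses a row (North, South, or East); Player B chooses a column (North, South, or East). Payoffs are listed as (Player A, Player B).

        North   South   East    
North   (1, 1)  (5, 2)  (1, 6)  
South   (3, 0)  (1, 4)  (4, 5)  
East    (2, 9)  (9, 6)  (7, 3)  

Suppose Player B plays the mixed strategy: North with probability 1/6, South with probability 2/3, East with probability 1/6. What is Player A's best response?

Player A's best reply maximizes expected payoff against the mix.
North: (1/6)·1 + (2/3)·5 + (1/6)·1 = 11/3
South: (1/6)·3 + (2/3)·1 + (1/6)·4 = 11/6
East: (1/6)·2 + (2/3)·9 + (1/6)·7 = 15/2
Highest expected payoff is 15/2, from East.

East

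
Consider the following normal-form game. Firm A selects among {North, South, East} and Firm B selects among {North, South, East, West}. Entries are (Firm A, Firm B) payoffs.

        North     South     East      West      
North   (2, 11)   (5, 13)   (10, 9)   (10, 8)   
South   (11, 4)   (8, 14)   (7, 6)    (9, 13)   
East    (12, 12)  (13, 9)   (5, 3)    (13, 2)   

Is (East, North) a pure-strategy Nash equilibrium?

Yes

Holding Firm B at North: Firm A gets 12 from East, versus 2 from North, 11 from South. No profitable deviation for Firm A.
Holding Firm A at East: Firm B gets 12 from North, versus 9 from South, 3 from East, 2 from West. No profitable deviation for Firm B either.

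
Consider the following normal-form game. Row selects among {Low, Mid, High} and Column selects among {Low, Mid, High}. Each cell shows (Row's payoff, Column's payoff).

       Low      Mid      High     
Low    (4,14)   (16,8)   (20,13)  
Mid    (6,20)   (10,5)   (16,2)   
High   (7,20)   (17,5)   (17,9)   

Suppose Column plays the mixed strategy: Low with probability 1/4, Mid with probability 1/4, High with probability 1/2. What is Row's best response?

Row's best reply maximizes expected payoff against the mix.
Low: (1/4)·4 + (1/4)·16 + (1/2)·20 = 15
Mid: (1/4)·6 + (1/4)·10 + (1/2)·16 = 12
High: (1/4)·7 + (1/4)·17 + (1/2)·17 = 29/2
Highest expected payoff is 15, from Low.

Low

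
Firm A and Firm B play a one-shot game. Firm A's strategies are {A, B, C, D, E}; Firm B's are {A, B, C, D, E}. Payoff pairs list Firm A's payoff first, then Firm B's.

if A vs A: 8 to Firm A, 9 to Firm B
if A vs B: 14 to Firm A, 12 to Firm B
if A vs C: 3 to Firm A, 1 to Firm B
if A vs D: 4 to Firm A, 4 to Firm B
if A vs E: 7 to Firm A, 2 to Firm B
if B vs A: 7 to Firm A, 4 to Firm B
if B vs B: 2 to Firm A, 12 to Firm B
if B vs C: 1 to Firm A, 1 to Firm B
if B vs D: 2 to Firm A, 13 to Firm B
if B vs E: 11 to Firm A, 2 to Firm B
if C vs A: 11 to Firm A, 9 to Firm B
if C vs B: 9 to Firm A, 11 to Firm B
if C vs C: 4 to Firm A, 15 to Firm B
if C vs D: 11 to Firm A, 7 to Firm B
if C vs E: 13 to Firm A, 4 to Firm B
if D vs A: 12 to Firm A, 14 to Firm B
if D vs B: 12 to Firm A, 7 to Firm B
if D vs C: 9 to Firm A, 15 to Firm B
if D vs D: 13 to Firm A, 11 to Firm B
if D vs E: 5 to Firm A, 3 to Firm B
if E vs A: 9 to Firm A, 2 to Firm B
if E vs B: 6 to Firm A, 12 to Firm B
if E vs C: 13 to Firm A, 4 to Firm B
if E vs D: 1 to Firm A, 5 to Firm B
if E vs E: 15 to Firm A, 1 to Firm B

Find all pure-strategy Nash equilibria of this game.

Check mutual best responses: a cell is a NE iff neither player can gain by unilaterally deviating.
Firm A's best responses — vs A: D (payoff 12); vs B: A (payoff 14); vs C: E (payoff 13); vs D: D (payoff 13); vs E: E (payoff 15).
Firm B's best responses — vs A: B (payoff 12); vs B: D (payoff 13); vs C: C (payoff 15); vs D: C (payoff 15); vs E: B (payoff 12).
The only mutual best response is (A, B); neither player gains by switching there.

(A, B)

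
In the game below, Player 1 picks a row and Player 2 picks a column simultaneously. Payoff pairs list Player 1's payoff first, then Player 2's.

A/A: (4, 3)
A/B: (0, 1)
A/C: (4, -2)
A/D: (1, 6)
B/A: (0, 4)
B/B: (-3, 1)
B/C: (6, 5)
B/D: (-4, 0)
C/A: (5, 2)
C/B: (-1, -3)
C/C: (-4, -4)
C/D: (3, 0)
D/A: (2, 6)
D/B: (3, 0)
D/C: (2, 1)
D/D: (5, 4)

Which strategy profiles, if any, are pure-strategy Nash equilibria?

(B, C) and (C, A)

A profile is a Nash equilibrium when each player is best-responding to the other.
Player 1's best responses — vs A: C (payoff 5); vs B: D (payoff 3); vs C: B (payoff 6); vs D: D (payoff 5).
Player 2's best responses — vs A: D (payoff 6); vs B: C (payoff 5); vs C: A (payoff 2); vs D: A (payoff 6).
Mutual best responses occur at (B, C) and (C, A); at each, neither player gains by switching.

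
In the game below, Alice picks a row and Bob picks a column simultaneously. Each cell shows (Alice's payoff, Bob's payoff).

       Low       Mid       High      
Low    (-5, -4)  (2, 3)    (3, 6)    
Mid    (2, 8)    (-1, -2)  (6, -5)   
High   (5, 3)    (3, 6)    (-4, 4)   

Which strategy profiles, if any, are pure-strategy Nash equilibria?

(High, Mid)

Check mutual best responses: a cell is a NE iff neither player can gain by unilaterally deviating.
Alice's best responses — vs Low: High (payoff 5); vs Mid: High (payoff 3); vs High: Mid (payoff 6).
Bob's best responses — vs Low: High (payoff 6); vs Mid: Low (payoff 8); vs High: Mid (payoff 6).
The only mutual best response is (High, Mid); neither player gains by switching there.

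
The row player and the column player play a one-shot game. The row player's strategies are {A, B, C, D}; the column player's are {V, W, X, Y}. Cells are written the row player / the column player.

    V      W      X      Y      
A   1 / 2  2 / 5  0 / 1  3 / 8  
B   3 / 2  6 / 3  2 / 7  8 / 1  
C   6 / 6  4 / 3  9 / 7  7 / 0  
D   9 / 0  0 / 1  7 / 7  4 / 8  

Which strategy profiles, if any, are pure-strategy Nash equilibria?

A profile is a Nash equilibrium when each player is best-responding to the other.
The row player's best responses — vs V: D (payoff 9); vs W: B (payoff 6); vs X: C (payoff 9); vs Y: B (payoff 8).
The column player's best responses — vs A: Y (payoff 8); vs B: X (payoff 7); vs C: X (payoff 7); vs D: Y (payoff 8).
The only mutual best response is (C, X); neither player gains by switching there.

(C, X)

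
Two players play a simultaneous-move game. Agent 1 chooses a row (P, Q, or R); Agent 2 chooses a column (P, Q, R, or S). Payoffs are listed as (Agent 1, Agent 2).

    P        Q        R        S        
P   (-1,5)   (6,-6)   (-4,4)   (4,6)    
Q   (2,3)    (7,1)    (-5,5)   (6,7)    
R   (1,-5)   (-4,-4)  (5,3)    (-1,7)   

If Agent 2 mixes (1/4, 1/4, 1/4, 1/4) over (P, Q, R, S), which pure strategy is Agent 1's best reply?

Q

Compute Agent 1's expected payoff from each pure strategy against the given mix.
P: (1/4)·(-1) + (1/4)·6 + (1/4)·(-4) + (1/4)·4 = 5/4
Q: (1/4)·2 + (1/4)·7 + (1/4)·(-5) + (1/4)·6 = 5/2
R: (1/4)·1 + (1/4)·(-4) + (1/4)·5 + (1/4)·(-1) = 1/4
Highest expected payoff is 5/2, from Q.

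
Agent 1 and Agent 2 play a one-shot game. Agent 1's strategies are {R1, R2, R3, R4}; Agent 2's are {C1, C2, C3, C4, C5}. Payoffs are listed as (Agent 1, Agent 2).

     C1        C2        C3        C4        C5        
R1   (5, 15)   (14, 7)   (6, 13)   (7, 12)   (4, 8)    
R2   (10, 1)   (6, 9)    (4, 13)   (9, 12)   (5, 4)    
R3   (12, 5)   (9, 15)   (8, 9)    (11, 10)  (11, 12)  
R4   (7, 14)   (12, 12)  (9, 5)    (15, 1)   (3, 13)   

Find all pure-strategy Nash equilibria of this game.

There is no pure-strategy Nash equilibrium

Check mutual best responses: a cell is a NE iff neither player can gain by unilaterally deviating.
Agent 1's best responses — vs C1: R3 (payoff 12); vs C2: R1 (payoff 14); vs C3: R4 (payoff 9); vs C4: R4 (payoff 15); vs C5: R3 (payoff 11).
Agent 2's best responses — vs R1: C1 (payoff 15); vs R2: C3 (payoff 13); vs R3: C2 (payoff 15); vs R4: C1 (payoff 14).
No cell has both players best-responding. For instance, Agent 1's best reply to C2 is R1, but against R1 Agent 2 prefers C1 over C2.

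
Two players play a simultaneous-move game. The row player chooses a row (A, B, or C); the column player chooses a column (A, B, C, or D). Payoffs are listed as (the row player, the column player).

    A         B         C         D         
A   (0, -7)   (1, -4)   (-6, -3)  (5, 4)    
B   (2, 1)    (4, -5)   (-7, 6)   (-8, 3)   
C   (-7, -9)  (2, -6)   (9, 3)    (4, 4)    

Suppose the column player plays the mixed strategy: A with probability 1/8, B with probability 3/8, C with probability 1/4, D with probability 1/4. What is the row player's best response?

The row player's best reply maximizes expected payoff against the mix.
A: (1/8)·0 + (3/8)·1 + (1/4)·(-6) + (1/4)·5 = 1/8
B: (1/8)·2 + (3/8)·4 + (1/4)·(-7) + (1/4)·(-8) = -2
C: (1/8)·(-7) + (3/8)·2 + (1/4)·9 + (1/4)·4 = 25/8
Highest expected payoff is 25/8, from C.

C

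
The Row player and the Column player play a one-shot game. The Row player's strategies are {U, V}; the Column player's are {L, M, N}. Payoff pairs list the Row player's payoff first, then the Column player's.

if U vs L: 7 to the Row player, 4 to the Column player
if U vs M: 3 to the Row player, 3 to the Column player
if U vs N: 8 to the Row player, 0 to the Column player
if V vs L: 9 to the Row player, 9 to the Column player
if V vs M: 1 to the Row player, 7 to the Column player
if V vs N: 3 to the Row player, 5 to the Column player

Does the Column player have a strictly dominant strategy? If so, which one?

Check whether one of the Column player's strategies beats all alternatives regardless of what the opponent does.
L strictly dominates: vs U: 4 > each of {3, 0}; vs V: 9 > each of {7, 5}.

L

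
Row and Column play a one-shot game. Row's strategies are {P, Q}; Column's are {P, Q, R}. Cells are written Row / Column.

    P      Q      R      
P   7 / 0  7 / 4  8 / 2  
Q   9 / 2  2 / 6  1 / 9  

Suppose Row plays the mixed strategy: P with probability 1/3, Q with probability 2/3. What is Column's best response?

Column's best reply maximizes expected payoff against the mix.
P: (1/3)·0 + (2/3)·2 = 4/3
Q: (1/3)·4 + (2/3)·6 = 16/3
R: (1/3)·2 + (2/3)·9 = 20/3
Highest expected payoff is 20/3, from R.

R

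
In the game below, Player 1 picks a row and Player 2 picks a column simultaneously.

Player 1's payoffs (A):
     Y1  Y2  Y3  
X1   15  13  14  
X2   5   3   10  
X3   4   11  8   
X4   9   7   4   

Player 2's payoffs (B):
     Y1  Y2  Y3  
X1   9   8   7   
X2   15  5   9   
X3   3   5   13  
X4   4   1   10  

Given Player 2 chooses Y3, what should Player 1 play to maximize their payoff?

X1

With Player 2 fixed at Y3, Player 1's payoffs are: X1 → 14, X2 → 10, X3 → 8, X4 → 4.
The maximum is 14, achieved by X1.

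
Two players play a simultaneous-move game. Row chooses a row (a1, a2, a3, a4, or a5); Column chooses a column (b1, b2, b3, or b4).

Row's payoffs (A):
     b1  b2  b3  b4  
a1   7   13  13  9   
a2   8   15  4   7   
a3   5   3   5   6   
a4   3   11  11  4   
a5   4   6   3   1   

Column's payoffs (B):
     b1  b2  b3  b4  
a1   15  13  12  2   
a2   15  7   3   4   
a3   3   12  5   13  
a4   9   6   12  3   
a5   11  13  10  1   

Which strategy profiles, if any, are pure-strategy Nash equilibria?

Check mutual best responses: a cell is a NE iff neither player can gain by unilaterally deviating.
Row's best responses — vs b1: a2 (payoff 8); vs b2: a2 (payoff 15); vs b3: a1 (payoff 13); vs b4: a1 (payoff 9).
Column's best responses — vs a1: b1 (payoff 15); vs a2: b1 (payoff 15); vs a3: b4 (payoff 13); vs a4: b3 (payoff 12); vs a5: b2 (payoff 13).
The only mutual best response is (a2, b1); neither player gains by switching there.

(a2, b1)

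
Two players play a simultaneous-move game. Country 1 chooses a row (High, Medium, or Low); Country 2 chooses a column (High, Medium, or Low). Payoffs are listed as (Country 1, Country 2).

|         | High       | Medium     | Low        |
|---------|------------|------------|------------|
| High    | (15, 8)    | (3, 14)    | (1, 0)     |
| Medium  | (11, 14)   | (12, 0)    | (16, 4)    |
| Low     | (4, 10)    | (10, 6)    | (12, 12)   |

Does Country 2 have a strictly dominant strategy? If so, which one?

No strictly dominant strategy

A strategy is strictly dominant if it gives Country 2 a strictly higher payoff than every other strategy, against every choice by the opponent.
High is not dominant: against High, Medium gives 14 > 8.
Medium is not dominant: against Medium, High gives 14 > 0.
Low is not dominant: against High, High gives 8 > 0.
No single strategy is best against every opponent action.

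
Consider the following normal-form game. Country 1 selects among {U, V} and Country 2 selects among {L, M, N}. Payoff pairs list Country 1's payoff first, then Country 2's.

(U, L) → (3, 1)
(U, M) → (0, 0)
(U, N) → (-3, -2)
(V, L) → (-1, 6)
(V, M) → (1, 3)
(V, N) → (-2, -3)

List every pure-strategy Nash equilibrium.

(U, L)

Check mutual best responses: a cell is a NE iff neither player can gain by unilaterally deviating.
Country 1's best responses — vs L: U (payoff 3); vs M: V (payoff 1); vs N: V (payoff -2).
Country 2's best responses — vs U: L (payoff 1); vs V: L (payoff 6).
The only mutual best response is (U, L); neither player gains by switching there.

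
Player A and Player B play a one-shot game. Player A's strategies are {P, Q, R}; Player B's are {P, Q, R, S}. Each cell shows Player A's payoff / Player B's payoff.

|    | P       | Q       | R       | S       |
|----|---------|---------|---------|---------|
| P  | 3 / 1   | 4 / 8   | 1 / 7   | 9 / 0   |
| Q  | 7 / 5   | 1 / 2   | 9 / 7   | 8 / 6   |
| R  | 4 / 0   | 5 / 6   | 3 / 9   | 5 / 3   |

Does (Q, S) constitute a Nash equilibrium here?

Holding Player B at S: Player A gets 8 from Q but could get 9 by switching to P. Player A has a profitable deviation.

No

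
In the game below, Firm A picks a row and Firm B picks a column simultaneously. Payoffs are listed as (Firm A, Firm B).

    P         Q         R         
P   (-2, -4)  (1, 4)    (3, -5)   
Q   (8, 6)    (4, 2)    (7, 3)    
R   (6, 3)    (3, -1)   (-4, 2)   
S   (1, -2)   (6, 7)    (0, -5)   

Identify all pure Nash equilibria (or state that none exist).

(Q, P) and (S, Q)

Find each player's best response to every opponent strategy; NE are the intersections.
Firm A's best responses — vs P: Q (payoff 8); vs Q: S (payoff 6); vs R: Q (payoff 7).
Firm B's best responses — vs P: Q (payoff 4); vs Q: P (payoff 6); vs R: P (payoff 3); vs S: Q (payoff 7).
Mutual best responses occur at (Q, P) and (S, Q); at each, neither player gains by switching.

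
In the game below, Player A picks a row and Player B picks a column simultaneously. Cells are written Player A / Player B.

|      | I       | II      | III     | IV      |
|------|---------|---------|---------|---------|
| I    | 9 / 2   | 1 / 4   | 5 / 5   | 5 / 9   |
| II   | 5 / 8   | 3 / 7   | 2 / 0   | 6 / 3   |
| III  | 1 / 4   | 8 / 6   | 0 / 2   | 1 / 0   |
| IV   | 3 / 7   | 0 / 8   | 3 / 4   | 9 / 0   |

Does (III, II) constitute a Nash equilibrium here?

Holding Player B at II: Player A gets 8 from III, versus 1 from I, 3 from II, 0 from IV. No profitable deviation for Player A.
Holding Player A at III: Player B gets 6 from II, versus 4 from I, 2 from III, 0 from IV. No profitable deviation for Player B either.

Yes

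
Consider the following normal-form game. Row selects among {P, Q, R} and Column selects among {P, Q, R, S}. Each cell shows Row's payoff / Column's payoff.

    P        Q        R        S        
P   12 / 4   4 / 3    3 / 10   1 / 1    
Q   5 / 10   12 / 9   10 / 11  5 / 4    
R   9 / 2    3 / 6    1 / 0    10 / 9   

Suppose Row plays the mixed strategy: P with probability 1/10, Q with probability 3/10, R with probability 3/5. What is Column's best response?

S

Compute Column's expected payoff from each pure strategy against the given mix.
P: (1/10)·4 + (3/10)·10 + (3/5)·2 = 23/5
Q: (1/10)·3 + (3/10)·9 + (3/5)·6 = 33/5
R: (1/10)·10 + (3/10)·11 + (3/5)·0 = 43/10
S: (1/10)·1 + (3/10)·4 + (3/5)·9 = 67/10
Highest expected payoff is 67/10, from S.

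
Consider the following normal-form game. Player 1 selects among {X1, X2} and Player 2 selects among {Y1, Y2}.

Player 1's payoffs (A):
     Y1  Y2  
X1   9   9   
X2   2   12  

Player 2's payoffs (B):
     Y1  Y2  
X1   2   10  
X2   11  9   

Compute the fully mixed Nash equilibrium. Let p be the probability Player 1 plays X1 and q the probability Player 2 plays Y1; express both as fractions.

p = 1/5, q = 3/10

In a mixed NE each player is indifferent between their pure strategies, so the opponent's mix sets the indifference.
Player 2 indifferent between Y1 and Y2: p·2 + (1−p)·11 = p·10 + (1−p)·9 ⟹ 11 + (-9)p = 9 + 1p ⟹ p = 1/5.
Player 1 indifferent between X1 and X2: q·9 + (1−q)·9 = q·2 + (1−q)·12 ⟹ 9 + 0q = 12 + (-10)q ⟹ q = 3/10.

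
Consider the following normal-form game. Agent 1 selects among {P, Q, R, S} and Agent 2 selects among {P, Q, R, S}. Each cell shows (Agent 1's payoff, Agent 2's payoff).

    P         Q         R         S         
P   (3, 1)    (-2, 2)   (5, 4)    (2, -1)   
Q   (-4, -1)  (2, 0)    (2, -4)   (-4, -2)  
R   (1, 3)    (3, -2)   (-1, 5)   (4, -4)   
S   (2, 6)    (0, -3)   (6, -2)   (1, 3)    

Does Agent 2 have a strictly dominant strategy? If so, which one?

None

A strategy is strictly dominant if it gives Agent 2 a strictly higher payoff than every other strategy, against every choice by the opponent.
P is not dominant: against P, Q gives 2 > 1.
Q is not dominant: against P, R gives 4 > 2.
R is not dominant: against Q, P gives -1 > -4.
S is not dominant: against P, P gives 1 > -1.
No single strategy is best against every opponent action.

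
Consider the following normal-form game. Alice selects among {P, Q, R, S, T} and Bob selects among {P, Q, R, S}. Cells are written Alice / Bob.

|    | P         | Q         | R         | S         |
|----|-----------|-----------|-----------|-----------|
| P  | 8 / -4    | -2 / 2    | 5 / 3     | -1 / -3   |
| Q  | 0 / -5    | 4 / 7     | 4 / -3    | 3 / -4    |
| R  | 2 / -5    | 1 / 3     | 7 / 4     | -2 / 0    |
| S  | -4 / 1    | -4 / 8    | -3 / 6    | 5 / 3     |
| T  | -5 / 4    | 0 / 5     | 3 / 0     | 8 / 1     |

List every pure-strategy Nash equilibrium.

(Q, Q) and (R, R)

Find each player's best response to every opponent strategy; NE are the intersections.
Alice's best responses — vs P: P (payoff 8); vs Q: Q (payoff 4); vs R: R (payoff 7); vs S: T (payoff 8).
Bob's best responses — vs P: R (payoff 3); vs Q: Q (payoff 7); vs R: R (payoff 4); vs S: Q (payoff 8); vs T: Q (payoff 5).
Mutual best responses occur at (Q, Q) and (R, R); at each, neither player gains by switching.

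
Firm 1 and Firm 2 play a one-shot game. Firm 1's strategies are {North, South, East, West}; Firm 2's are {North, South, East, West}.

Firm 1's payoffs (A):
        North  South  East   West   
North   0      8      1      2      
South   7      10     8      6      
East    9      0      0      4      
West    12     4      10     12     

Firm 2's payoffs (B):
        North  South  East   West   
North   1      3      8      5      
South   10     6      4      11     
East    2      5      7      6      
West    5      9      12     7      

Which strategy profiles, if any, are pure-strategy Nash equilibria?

Check mutual best responses: a cell is a NE iff neither player can gain by unilaterally deviating.
Firm 1's best responses — vs North: West (payoff 12); vs South: South (payoff 10); vs East: West (payoff 10); vs West: West (payoff 12).
Firm 2's best responses — vs North: East (payoff 8); vs South: West (payoff 11); vs East: East (payoff 7); vs West: East (payoff 12).
The only mutual best response is (West, East); neither player gains by switching there.

(West, East)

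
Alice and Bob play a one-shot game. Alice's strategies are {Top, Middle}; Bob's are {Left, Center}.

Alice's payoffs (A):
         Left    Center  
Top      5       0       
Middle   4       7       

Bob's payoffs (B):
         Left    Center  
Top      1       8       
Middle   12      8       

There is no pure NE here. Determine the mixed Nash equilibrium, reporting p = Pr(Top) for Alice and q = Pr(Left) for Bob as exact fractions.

In a mixed NE each player is indifferent between their pure strategies, so the opponent's mix sets the indifference.
Bob indifferent between Left and Center: p·1 + (1−p)·12 = p·8 + (1−p)·8 ⟹ 12 + (-11)p = 8 + 0p ⟹ p = 4/11.
Alice indifferent between Top and Middle: q·5 + (1−q)·0 = q·4 + (1−q)·7 ⟹ 0 + 5q = 7 + (-3)q ⟹ q = 7/8.

p = 4/11, q = 7/8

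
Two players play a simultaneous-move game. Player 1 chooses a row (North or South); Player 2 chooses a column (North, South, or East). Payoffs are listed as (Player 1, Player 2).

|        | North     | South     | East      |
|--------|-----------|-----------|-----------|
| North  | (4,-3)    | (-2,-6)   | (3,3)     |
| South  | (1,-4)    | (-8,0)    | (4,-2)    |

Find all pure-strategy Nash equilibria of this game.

There is no pure-strategy Nash equilibrium

Check mutual best responses: a cell is a NE iff neither player can gain by unilaterally deviating.
Player 1's best responses — vs North: North (payoff 4); vs South: North (payoff -2); vs East: South (payoff 4).
Player 2's best responses — vs North: East (payoff 3); vs South: South (payoff 0).
No cell has both players best-responding. For instance, Player 1's best reply to South is North, but against North Player 2 prefers East over South.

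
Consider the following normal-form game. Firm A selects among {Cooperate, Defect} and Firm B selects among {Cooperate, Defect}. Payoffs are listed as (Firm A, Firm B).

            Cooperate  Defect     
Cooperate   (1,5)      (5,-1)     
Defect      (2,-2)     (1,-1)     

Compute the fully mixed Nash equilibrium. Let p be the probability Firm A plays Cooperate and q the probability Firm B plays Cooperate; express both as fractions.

Each player's mixing probability is pinned down by making the *other* player indifferent.
Firm B indifferent between Cooperate and Defect: p·5 + (1−p)·(-2) = p·(-1) + (1−p)·(-1) ⟹ (-2) + 7p = (-1) + 0p ⟹ p = 1/7.
Firm A indifferent between Cooperate and Defect: q·1 + (1−q)·5 = q·2 + (1−q)·1 ⟹ 5 + (-4)q = 1 + 1q ⟹ q = 4/5.

p = 1/7, q = 4/5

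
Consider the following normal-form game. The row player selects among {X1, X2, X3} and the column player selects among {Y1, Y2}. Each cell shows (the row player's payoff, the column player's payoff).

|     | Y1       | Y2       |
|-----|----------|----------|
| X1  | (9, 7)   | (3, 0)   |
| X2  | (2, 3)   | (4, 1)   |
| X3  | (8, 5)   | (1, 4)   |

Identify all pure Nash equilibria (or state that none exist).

(X1, Y1)

Find each player's best response to every opponent strategy; NE are the intersections.
The row player's best responses — vs Y1: X1 (payoff 9); vs Y2: X2 (payoff 4).
The column player's best responses — vs X1: Y1 (payoff 7); vs X2: Y1 (payoff 3); vs X3: Y1 (payoff 5).
The only mutual best response is (X1, Y1); neither player gains by switching there.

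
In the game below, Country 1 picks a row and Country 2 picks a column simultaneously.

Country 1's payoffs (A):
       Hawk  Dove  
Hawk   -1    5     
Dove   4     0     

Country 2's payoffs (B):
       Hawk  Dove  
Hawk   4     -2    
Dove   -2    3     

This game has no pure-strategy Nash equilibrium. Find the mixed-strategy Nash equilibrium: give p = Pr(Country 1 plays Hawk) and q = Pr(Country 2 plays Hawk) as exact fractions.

p = 5/11, q = 1/2

Each player's mixing probability is pinned down by making the *other* player indifferent.
Country 2 indifferent between Hawk and Dove: p·4 + (1−p)·(-2) = p·(-2) + (1−p)·3 ⟹ (-2) + 6p = 3 + (-5)p ⟹ p = 5/11.
Country 1 indifferent between Hawk and Dove: q·(-1) + (1−q)·5 = q·4 + (1−q)·0 ⟹ 5 + (-6)q = 0 + 4q ⟹ q = 1/2.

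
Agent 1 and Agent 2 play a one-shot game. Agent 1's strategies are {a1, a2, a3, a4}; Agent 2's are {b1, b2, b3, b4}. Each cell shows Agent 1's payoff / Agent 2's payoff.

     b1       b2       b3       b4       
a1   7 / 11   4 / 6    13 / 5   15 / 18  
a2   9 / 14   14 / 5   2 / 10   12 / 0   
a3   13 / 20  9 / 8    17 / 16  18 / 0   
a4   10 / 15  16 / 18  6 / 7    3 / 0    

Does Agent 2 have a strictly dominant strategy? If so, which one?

Check whether one of Agent 2's strategies beats all alternatives regardless of what the opponent does.
b1 is not dominant: against a1, b4 gives 18 > 11.
b2 is not dominant: against a1, b1 gives 11 > 6.
b3 is not dominant: against a1, b1 gives 11 > 5.
b4 is not dominant: against a2, b1 gives 14 > 0.
No single strategy is best against every opponent action.

No strictly dominant strategy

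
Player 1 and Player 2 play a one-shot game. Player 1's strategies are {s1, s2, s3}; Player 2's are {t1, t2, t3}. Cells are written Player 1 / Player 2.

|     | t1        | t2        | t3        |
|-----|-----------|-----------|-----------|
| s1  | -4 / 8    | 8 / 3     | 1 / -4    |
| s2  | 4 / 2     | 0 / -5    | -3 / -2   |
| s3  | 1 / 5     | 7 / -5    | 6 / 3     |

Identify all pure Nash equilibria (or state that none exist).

Find each player's best response to every opponent strategy; NE are the intersections.
Player 1's best responses — vs t1: s2 (payoff 4); vs t2: s1 (payoff 8); vs t3: s3 (payoff 6).
Player 2's best responses — vs s1: t1 (payoff 8); vs s2: t1 (payoff 2); vs s3: t1 (payoff 5).
The only mutual best response is (s2, t1); neither player gains by switching there.

(s2, t1)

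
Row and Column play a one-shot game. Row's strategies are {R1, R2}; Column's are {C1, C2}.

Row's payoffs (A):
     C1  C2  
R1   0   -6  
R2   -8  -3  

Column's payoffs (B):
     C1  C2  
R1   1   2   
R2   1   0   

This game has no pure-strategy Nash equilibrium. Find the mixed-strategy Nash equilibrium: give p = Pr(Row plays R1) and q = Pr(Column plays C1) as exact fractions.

In a mixed NE each player is indifferent between their pure strategies, so the opponent's mix sets the indifference.
Column indifferent between C1 and C2: p·1 + (1−p)·1 = p·2 + (1−p)·0 ⟹ 1 + 0p = 0 + 2p ⟹ p = 1/2.
Row indifferent between R1 and R2: q·0 + (1−q)·(-6) = q·(-8) + (1−q)·(-3) ⟹ (-6) + 6q = (-3) + (-5)q ⟹ q = 3/11.

p = 1/2, q = 3/11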